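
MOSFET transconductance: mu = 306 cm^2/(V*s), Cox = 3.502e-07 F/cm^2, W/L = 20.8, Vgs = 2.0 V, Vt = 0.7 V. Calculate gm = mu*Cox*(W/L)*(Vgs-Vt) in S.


Step 1: Vov = Vgs - Vt = 2.0 - 0.7 = 1.3 V
Step 2: gm = mu * Cox * (W/L) * Vov
Step 3: gm = 306 * 3.502e-07 * 20.8 * 1.3 = 2.90e-03 S

2.90e-03


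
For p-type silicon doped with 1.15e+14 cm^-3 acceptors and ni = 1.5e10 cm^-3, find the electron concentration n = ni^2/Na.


Step 1: Majority hole concentration p ≈ Na = 1.15e+14 cm^-3
Step 2: n = ni^2 / Na = (1.5e10)^2 / 1.15e+14
Step 3: n = 1.96e+06 cm^-3

1.96e+06


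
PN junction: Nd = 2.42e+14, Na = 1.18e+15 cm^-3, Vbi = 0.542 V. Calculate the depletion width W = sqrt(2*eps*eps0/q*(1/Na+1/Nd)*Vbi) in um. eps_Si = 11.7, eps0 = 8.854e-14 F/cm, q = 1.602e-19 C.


Step 1: 1/Na + 1/Nd = 1/1.18e+15 + 1/2.42e+14 = 4.97969e-15
Step 2: 2*eps*eps0/q = 2*11.7*8.854e-14/1.602e-19 = 1.293281e+07
Step 3: W^2 = 1.293281e+07 * 4.97969e-15 * 0.542 = 3.49056e-08
Step 4: W = sqrt(3.49056e-08) = 1.868e-04 cm = 1.868 um

1.868


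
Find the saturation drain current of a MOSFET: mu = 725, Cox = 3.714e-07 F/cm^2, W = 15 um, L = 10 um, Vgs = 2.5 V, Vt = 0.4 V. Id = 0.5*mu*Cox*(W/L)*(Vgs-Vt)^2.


Step 1: Overdrive voltage Vov = Vgs - Vt = 2.5 - 0.4 = 2.1 V
Step 2: W/L = 15/10 = 1.5
Step 3: Id = 0.5 * 725 * 3.714e-07 * 1.5 * 2.1^2
Step 4: Id = 8.91e-04 A

8.91e-04


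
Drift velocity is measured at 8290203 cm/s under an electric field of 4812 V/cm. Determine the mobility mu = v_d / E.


Step 1: mu = v_d / E
Step 2: mu = 8290203 / 4812
Step 3: mu = 1722.82 cm^2/(V*s)

1722.82


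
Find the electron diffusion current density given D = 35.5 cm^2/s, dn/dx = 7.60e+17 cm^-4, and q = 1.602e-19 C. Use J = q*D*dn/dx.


Step 1: J = q * D * (dn/dx)
Step 2: J = 1.602e-19 * 35.5 * 7.60e+17
Step 3: J = 4.32e+00 A/cm^2

4.32e+00


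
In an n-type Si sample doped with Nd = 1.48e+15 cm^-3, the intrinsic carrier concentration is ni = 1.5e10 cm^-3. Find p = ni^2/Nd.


Step 1: Since Nd >> ni, n ≈ Nd = 1.48e+15 cm^-3
Step 2: p = ni^2 / n = (1.5e10)^2 / 1.48e+15
Step 3: p = 2.25e20 / 1.48e+15 = 1.52e+05 cm^-3

1.52e+05


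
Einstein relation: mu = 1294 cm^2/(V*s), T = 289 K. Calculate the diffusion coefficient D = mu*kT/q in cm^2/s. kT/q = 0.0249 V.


Step 1: D = mu * (kT/q)
Step 2: D = 1294 * 0.0249
Step 3: D = 32.22 cm^2/s

32.22


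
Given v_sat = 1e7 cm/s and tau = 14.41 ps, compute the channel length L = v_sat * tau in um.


Step 1: tau in seconds = 14.41 ps * 1e-12 = 1.4410e-11 s
Step 2: L = v_sat * tau = 1e7 * 1.4410e-11 = 1.4410e-04 cm
Step 3: L in um = 1.4410e-04 * 1e4 = 1.441 um

1.441


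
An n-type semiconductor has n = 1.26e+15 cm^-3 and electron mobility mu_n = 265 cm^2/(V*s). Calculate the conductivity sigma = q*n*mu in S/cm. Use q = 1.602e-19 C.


Step 1: sigma = q * n * mu
Step 2: sigma = 1.602e-19 * 1.26e+15 * 265
Step 3: sigma = 5.349e-02 S/cm

5.349e-02


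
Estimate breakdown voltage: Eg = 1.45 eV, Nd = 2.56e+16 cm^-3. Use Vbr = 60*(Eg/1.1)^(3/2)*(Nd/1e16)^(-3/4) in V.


Step 1: Eg/1.1 = 1.45/1.1 = 1.318182
Step 2: (Eg/1.1)^1.5 = 1.318182^1.5 = 1.513433
Step 3: (Nd/1e16)^(-0.75) = (2.56)^(-0.75) = 0.494106
Step 4: Vbr = 60 * 1.513433 * 0.494106 = 44.9 V

44.9


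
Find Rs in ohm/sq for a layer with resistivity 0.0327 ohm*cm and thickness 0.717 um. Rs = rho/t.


Step 1: Convert thickness to cm: t = 0.717 um = 7.1700e-05 cm
Step 2: Rs = rho / t = 0.0327 / 7.1700e-05
Step 3: Rs = 456.1 ohm/sq

456.1


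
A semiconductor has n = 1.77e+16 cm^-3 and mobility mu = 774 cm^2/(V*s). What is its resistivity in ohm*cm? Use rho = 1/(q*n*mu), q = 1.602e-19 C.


Step 1: sigma = q * n * mu = 1.602e-19 * 1.77e+16 * 774 = 2.19471e+00 S/cm
Step 2: rho = 1 / sigma = 1 / 2.19471e+00 = 0.4556 ohm*cm

0.4556


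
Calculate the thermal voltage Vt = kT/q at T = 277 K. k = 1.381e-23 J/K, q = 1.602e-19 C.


Step 1: kT = 1.381e-23 * 277 = 3.82537e-21 J
Step 2: Vt = kT/q = 3.82537e-21 / 1.602e-19
Step 3: Vt = 0.02388 V

0.02388


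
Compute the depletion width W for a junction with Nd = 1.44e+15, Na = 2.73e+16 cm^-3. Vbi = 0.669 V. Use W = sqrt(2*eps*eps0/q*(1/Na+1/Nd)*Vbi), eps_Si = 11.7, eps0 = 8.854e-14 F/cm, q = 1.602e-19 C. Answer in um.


Step 1: 1/Na + 1/Nd = 1/2.73e+16 + 1/1.44e+15 = 7.31074e-16
Step 2: 2*eps*eps0/q = 2*11.7*8.854e-14/1.602e-19 = 1.293281e+07
Step 3: W^2 = 1.293281e+07 * 7.31074e-16 * 0.669 = 6.32529e-09
Step 4: W = sqrt(6.32529e-09) = 7.953e-05 cm = 0.7953 um

0.7953


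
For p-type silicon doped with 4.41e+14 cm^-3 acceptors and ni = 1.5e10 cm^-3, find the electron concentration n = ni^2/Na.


Step 1: Majority hole concentration p ≈ Na = 4.41e+14 cm^-3
Step 2: n = ni^2 / Na = (1.5e10)^2 / 4.41e+14
Step 3: n = 5.10e+05 cm^-3

5.10e+05


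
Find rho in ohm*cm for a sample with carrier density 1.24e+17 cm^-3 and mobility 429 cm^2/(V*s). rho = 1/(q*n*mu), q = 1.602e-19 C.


Step 1: sigma = q * n * mu = 1.602e-19 * 1.24e+17 * 429 = 8.52200e+00 S/cm
Step 2: rho = 1 / sigma = 1 / 8.52200e+00 = 0.1173 ohm*cm

0.1173


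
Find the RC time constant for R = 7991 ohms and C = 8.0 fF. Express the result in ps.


Step 1: tau = R * C
Step 2: tau = 7991 * 8.0 fF = 7991 * 8.0e-15 F
Step 3: tau = 6.3928e-11 s = 63.928 ps

63.928


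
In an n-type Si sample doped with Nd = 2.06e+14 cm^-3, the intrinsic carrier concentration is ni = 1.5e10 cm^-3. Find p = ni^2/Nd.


Step 1: Since Nd >> ni, n ≈ Nd = 2.06e+14 cm^-3
Step 2: p = ni^2 / n = (1.5e10)^2 / 2.06e+14
Step 3: p = 2.25e20 / 2.06e+14 = 1.09e+06 cm^-3

1.09e+06


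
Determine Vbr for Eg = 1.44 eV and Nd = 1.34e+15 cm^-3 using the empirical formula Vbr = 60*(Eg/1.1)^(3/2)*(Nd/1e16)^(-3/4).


Step 1: Eg/1.1 = 1.44/1.1 = 1.309091
Step 2: (Eg/1.1)^1.5 = 1.309091^1.5 = 1.497803
Step 3: (Nd/1e16)^(-0.75) = (0.134)^(-0.75) = 4.515142
Step 4: Vbr = 60 * 1.497803 * 4.515142 = 405.8 V

405.8


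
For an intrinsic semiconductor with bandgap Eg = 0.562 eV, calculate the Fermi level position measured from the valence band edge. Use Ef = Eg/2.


Step 1: For an intrinsic semiconductor, the Fermi level sits at midgap.
Step 2: Ef = Eg / 2 = 0.562 / 2 = 0.281 eV

0.281


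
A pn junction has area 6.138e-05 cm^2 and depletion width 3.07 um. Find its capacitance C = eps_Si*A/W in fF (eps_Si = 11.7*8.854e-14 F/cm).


Step 1: eps_Si = 11.7 * 8.854e-14 = 1.035918e-12 F/cm
Step 2: W in cm = 3.07 * 1e-4 = 3.07e-04 cm
Step 3: C = 1.035918e-12 * 6.138e-05 / 3.07e-04 = 2.071161e-13 F
Step 4: C = 207.12 fF

207.12


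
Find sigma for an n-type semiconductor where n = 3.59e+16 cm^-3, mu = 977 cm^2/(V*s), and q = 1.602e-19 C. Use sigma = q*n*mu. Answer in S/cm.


Step 1: sigma = q * n * mu
Step 2: sigma = 1.602e-19 * 3.59e+16 * 977
Step 3: sigma = 5.619e+00 S/cm

5.619e+00


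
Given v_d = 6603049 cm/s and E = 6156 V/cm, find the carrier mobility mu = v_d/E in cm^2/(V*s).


Step 1: mu = v_d / E
Step 2: mu = 6603049 / 6156
Step 3: mu = 1072.62 cm^2/(V*s)

1072.62


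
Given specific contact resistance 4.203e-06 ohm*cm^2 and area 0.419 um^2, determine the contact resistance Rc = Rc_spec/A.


Step 1: Convert area to cm^2: 0.419 um^2 = 4.1900e-09 cm^2
Step 2: Rc = Rc_spec / A = 4.203e-06 / 4.1900e-09
Step 3: Rc = 1.00e+03 ohms

1.00e+03


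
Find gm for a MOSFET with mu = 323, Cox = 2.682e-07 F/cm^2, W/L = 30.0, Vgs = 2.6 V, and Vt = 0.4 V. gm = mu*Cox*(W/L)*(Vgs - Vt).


Step 1: Vov = Vgs - Vt = 2.6 - 0.4 = 2.2 V
Step 2: gm = mu * Cox * (W/L) * Vov
Step 3: gm = 323 * 2.682e-07 * 30.0 * 2.2 = 5.72e-03 S

5.72e-03


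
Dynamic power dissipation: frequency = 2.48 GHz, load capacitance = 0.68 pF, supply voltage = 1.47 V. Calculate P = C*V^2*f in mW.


Step 1: V^2 = 1.47^2 = 2.1609 V^2
Step 2: P = C*V^2*f = 0.68e-12 F * 2.1609 * 2.48e9 Hz
Step 3: P = 3.64414176e-03 W
Step 4: P = 3.644 mW

3.644


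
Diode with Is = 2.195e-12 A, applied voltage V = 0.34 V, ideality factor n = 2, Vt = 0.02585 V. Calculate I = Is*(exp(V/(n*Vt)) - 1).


Step 1: V/(n*Vt) = 0.34/(2*0.02585) = 6.5764
Step 2: exp(6.5764) = 7.1795e+02
Step 3: I = 2.195e-12 * (7.1795e+02 - 1) = 1.57e-09 A

1.57e-09


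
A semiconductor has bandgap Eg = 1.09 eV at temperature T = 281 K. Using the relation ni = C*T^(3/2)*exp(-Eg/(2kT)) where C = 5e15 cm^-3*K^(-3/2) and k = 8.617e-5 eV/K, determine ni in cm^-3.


Step 1: Compute kT = 8.617e-5 * 281 = 0.02421377 eV
Step 2: Exponent = -Eg/(2kT) = -1.09/(2*0.02421377) = -22.50785
Step 3: T^(3/2) = 281^1.5 = 4710.42
Step 4: ni = 5e15 * 4710.42 * exp(-22.50785) = 3.95e+09 cm^-3

3.95e+09


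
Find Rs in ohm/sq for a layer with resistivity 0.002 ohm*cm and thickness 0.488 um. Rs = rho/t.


Step 1: Convert thickness to cm: t = 0.488 um = 4.8800e-05 cm
Step 2: Rs = rho / t = 0.002 / 4.8800e-05
Step 3: Rs = 41.0 ohm/sq

41.0


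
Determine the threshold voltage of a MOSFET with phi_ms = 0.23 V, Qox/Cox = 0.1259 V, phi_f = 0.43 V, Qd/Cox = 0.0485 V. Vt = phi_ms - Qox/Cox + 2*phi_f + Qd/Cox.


Step 1: Vt = phi_ms - Qox/Cox + 2*phi_f + Qd/Cox
Step 2: Vt = 0.23 - 0.1259 + 2*0.43 + 0.0485
Step 3: Vt = 0.23 - 0.1259 + 0.86 + 0.0485
Step 4: Vt = 1.0126 V

1.0126


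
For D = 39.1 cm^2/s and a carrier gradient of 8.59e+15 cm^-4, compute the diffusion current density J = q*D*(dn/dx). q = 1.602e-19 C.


Step 1: J = q * D * (dn/dx)
Step 2: J = 1.602e-19 * 39.1 * 8.59e+15
Step 3: J = 5.38e-02 A/cm^2

5.38e-02


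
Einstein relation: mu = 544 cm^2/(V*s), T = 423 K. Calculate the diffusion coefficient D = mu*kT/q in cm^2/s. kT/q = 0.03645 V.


Step 1: D = mu * (kT/q)
Step 2: D = 544 * 0.03645
Step 3: D = 19.83 cm^2/s

19.83


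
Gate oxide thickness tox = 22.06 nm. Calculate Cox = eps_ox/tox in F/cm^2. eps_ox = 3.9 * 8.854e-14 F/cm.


Step 1: eps_ox = 3.9 * 8.854e-14 = 3.45306e-13 F/cm
Step 2: tox in cm = 22.06 nm * 1e-7 = 2.2060e-06 cm
Step 3: Cox = 3.45306e-13 / 2.2060e-06 = 1.57e-07 F/cm^2

1.57e-07


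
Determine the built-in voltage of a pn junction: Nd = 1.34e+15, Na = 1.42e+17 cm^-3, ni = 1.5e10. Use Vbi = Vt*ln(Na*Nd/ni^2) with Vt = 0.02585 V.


Step 1: Compute Na*Nd/ni^2 = 1.42e+17 * 1.34e+15 / (1.5e10)^2 = 8.4569e+11
Step 2: ln(8.4569e+11) = 27.4634
Step 3: Vbi = 0.02585 * 27.4634 = 0.71 V

0.71


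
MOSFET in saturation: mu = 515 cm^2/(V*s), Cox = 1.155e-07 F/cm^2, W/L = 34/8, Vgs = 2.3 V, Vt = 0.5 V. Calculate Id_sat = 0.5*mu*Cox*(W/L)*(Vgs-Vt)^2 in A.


Step 1: Overdrive voltage Vov = Vgs - Vt = 2.3 - 0.5 = 1.8 V
Step 2: W/L = 34/8 = 4.25
Step 3: Id = 0.5 * 515 * 1.155e-07 * 4.25 * 1.8^2
Step 4: Id = 4.10e-04 A

4.10e-04


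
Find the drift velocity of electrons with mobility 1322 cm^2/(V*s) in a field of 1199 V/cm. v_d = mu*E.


Step 1: v_d = mu * E
Step 2: v_d = 1322 * 1199 = 1585078
Step 3: v_d = 1.59e+06 cm/s

1.59e+06


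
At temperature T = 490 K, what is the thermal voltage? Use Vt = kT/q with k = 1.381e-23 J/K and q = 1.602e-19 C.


Step 1: kT = 1.381e-23 * 490 = 6.7669e-21 J
Step 2: Vt = kT/q = 6.7669e-21 / 1.602e-19
Step 3: Vt = 0.04224 V

0.04224


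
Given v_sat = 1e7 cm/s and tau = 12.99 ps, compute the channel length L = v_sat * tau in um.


Step 1: tau in seconds = 12.99 ps * 1e-12 = 1.2990e-11 s
Step 2: L = v_sat * tau = 1e7 * 1.2990e-11 = 1.2990e-04 cm
Step 3: L in um = 1.2990e-04 * 1e4 = 1.299 um

1.299


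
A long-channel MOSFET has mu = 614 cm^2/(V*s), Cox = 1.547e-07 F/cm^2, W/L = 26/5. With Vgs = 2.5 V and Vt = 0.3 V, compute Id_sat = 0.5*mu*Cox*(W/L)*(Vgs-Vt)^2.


Step 1: Overdrive voltage Vov = Vgs - Vt = 2.5 - 0.3 = 2.2 V
Step 2: W/L = 26/5 = 5.2
Step 3: Id = 0.5 * 614 * 1.547e-07 * 5.2 * 2.2^2
Step 4: Id = 1.20e-03 A

1.20e-03


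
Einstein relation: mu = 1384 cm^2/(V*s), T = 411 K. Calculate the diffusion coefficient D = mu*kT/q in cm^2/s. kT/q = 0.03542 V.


Step 1: D = mu * (kT/q)
Step 2: D = 1384 * 0.03542
Step 3: D = 49.02 cm^2/s

49.02


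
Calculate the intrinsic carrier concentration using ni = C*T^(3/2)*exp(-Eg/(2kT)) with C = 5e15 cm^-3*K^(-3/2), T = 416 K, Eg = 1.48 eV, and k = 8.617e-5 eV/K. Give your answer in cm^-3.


Step 1: Compute kT = 8.617e-5 * 416 = 0.03584672 eV
Step 2: Exponent = -Eg/(2kT) = -1.48/(2*0.03584672) = -20.64345
Step 3: T^(3/2) = 416^1.5 = 8484.77
Step 4: ni = 5e15 * 8484.77 * exp(-20.64345) = 4.59e+10 cm^-3

4.59e+10


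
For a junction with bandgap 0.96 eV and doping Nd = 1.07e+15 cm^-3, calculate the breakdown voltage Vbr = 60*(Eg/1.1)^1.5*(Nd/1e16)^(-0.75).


Step 1: Eg/1.1 = 0.96/1.1 = 0.872727
Step 2: (Eg/1.1)^1.5 = 0.872727^1.5 = 0.815300
Step 3: (Nd/1e16)^(-0.75) = (0.107)^(-0.75) = 5.345178
Step 4: Vbr = 60 * 0.815300 * 5.345178 = 261.5 V

261.5


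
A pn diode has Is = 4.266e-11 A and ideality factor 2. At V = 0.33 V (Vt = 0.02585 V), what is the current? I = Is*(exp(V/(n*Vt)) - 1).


Step 1: V/(n*Vt) = 0.33/(2*0.02585) = 6.3830
Step 2: exp(6.3830) = 5.9170e+02
Step 3: I = 4.266e-11 * (5.9170e+02 - 1) = 2.52e-08 A

2.52e-08


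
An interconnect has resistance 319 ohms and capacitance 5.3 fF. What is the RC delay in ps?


Step 1: tau = R * C
Step 2: tau = 319 * 5.3 fF = 319 * 5.3e-15 F
Step 3: tau = 1.6907e-12 s = 1.6907 ps

1.6907


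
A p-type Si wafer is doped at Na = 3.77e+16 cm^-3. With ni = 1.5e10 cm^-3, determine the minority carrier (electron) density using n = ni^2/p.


Step 1: Majority hole concentration p ≈ Na = 3.77e+16 cm^-3
Step 2: n = ni^2 / Na = (1.5e10)^2 / 3.77e+16
Step 3: n = 5.97e+03 cm^-3

5.97e+03


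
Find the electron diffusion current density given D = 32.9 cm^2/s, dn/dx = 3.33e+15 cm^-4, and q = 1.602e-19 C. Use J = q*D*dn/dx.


Step 1: J = q * D * (dn/dx)
Step 2: J = 1.602e-19 * 32.9 * 3.33e+15
Step 3: J = 1.76e-02 A/cm^2

1.76e-02


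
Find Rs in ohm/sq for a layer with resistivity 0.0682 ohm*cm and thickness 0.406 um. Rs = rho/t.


Step 1: Convert thickness to cm: t = 0.406 um = 4.0600e-05 cm
Step 2: Rs = rho / t = 0.0682 / 4.0600e-05
Step 3: Rs = 1679.8 ohm/sq

1679.8


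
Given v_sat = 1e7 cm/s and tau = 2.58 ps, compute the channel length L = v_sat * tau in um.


Step 1: tau in seconds = 2.58 ps * 1e-12 = 2.5800e-12 s
Step 2: L = v_sat * tau = 1e7 * 2.5800e-12 = 2.5800e-05 cm
Step 3: L in um = 2.5800e-05 * 1e4 = 0.258 um

0.258


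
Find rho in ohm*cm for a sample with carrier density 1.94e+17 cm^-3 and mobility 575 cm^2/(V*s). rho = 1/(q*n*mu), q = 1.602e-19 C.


Step 1: sigma = q * n * mu = 1.602e-19 * 1.94e+17 * 575 = 1.78703e+01 S/cm
Step 2: rho = 1 / sigma = 1 / 1.78703e+01 = 0.05596 ohm*cm

0.05596


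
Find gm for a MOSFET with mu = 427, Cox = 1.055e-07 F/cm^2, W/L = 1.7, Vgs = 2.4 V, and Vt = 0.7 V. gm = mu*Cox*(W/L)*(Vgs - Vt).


Step 1: Vov = Vgs - Vt = 2.4 - 0.7 = 1.7 V
Step 2: gm = mu * Cox * (W/L) * Vov
Step 3: gm = 427 * 1.055e-07 * 1.7 * 1.7 = 1.30e-04 S

1.30e-04


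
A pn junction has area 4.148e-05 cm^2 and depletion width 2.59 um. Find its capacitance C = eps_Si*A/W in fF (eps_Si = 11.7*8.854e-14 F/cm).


Step 1: eps_Si = 11.7 * 8.854e-14 = 1.035918e-12 F/cm
Step 2: W in cm = 2.59 * 1e-4 = 2.59e-04 cm
Step 3: C = 1.035918e-12 * 4.148e-05 / 2.59e-04 = 1.659069e-13 F
Step 4: C = 165.91 fF

165.91


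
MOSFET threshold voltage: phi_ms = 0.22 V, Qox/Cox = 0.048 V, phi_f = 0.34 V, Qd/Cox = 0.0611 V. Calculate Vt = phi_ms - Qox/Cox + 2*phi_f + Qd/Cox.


Step 1: Vt = phi_ms - Qox/Cox + 2*phi_f + Qd/Cox
Step 2: Vt = 0.22 - 0.048 + 2*0.34 + 0.0611
Step 3: Vt = 0.22 - 0.048 + 0.68 + 0.0611
Step 4: Vt = 0.9131 V

0.9131


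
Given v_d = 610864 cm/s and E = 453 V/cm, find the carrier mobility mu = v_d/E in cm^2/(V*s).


Step 1: mu = v_d / E
Step 2: mu = 610864 / 453
Step 3: mu = 1348.49 cm^2/(V*s)

1348.49


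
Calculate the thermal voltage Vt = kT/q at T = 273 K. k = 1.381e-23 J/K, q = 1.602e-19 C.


Step 1: kT = 1.381e-23 * 273 = 3.77013e-21 J
Step 2: Vt = kT/q = 3.77013e-21 / 1.602e-19
Step 3: Vt = 0.02353 V

0.02353


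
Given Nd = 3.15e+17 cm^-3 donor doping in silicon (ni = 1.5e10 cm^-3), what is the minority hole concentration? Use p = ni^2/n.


Step 1: Since Nd >> ni, n ≈ Nd = 3.15e+17 cm^-3
Step 2: p = ni^2 / n = (1.5e10)^2 / 3.15e+17
Step 3: p = 2.25e20 / 3.15e+17 = 7.14e+02 cm^-3

7.14e+02


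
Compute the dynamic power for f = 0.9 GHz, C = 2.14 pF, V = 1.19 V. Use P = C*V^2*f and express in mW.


Step 1: V^2 = 1.19^2 = 1.4161 V^2
Step 2: P = C*V^2*f = 2.14e-12 F * 1.4161 * 0.9e9 Hz
Step 3: P = 2.7274086e-03 W
Step 4: P = 2.727 mW

2.727


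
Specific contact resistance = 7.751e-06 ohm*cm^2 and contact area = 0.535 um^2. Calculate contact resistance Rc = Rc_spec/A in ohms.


Step 1: Convert area to cm^2: 0.535 um^2 = 5.3500e-09 cm^2
Step 2: Rc = Rc_spec / A = 7.751e-06 / 5.3500e-09
Step 3: Rc = 1.45e+03 ohms

1.45e+03


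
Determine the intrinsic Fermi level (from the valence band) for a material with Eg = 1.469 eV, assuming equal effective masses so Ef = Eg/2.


Step 1: For an intrinsic semiconductor, the Fermi level sits at midgap.
Step 2: Ef = Eg / 2 = 1.469 / 2 = 0.7345 eV

0.7345


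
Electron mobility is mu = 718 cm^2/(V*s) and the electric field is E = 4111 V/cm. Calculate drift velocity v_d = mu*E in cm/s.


Step 1: v_d = mu * E
Step 2: v_d = 718 * 4111 = 2951698
Step 3: v_d = 2.95e+06 cm/s

2.95e+06


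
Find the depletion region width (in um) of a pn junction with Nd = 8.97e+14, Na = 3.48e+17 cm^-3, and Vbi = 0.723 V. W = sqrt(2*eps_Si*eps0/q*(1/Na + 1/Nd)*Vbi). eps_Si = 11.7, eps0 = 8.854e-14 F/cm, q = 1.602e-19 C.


Step 1: 1/Na + 1/Nd = 1/3.48e+17 + 1/8.97e+14 = 1.11770e-15
Step 2: 2*eps*eps0/q = 2*11.7*8.854e-14/1.602e-19 = 1.293281e+07
Step 3: W^2 = 1.293281e+07 * 1.11770e-15 * 0.723 = 1.04510e-08
Step 4: W = sqrt(1.04510e-08) = 1.022e-04 cm = 1.022 um

1.022


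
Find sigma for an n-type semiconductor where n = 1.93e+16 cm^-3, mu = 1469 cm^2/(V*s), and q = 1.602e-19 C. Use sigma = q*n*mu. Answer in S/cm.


Step 1: sigma = q * n * mu
Step 2: sigma = 1.602e-19 * 1.93e+16 * 1469
Step 3: sigma = 4.542e+00 S/cm

4.542e+00


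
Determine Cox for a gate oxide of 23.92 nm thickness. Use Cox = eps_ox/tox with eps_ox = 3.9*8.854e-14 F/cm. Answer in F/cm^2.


Step 1: eps_ox = 3.9 * 8.854e-14 = 3.45306e-13 F/cm
Step 2: tox in cm = 23.92 nm * 1e-7 = 2.3920e-06 cm
Step 3: Cox = 3.45306e-13 / 2.3920e-06 = 1.44e-07 F/cm^2

1.44e-07


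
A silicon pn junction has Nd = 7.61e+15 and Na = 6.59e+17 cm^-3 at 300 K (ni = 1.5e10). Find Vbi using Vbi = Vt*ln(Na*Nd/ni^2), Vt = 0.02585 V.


Step 1: Compute Na*Nd/ni^2 = 6.59e+17 * 7.61e+15 / (1.5e10)^2 = 2.2289e+13
Step 2: ln(2.2289e+13) = 30.7351
Step 3: Vbi = 0.02585 * 30.7351 = 0.795 V

0.795


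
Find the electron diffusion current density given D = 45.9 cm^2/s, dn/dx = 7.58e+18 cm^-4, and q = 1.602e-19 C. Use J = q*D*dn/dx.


Step 1: J = q * D * (dn/dx)
Step 2: J = 1.602e-19 * 45.9 * 7.58e+18
Step 3: J = 5.57e+01 A/cm^2

5.57e+01


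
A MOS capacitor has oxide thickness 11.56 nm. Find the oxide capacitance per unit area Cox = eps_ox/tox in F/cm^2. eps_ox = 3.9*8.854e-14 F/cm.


Step 1: eps_ox = 3.9 * 8.854e-14 = 3.45306e-13 F/cm
Step 2: tox in cm = 11.56 nm * 1e-7 = 1.1560e-06 cm
Step 3: Cox = 3.45306e-13 / 1.1560e-06 = 2.99e-07 F/cm^2

2.99e-07


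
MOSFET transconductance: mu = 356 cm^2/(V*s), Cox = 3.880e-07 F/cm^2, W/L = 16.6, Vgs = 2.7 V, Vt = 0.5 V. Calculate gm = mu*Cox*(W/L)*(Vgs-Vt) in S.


Step 1: Vov = Vgs - Vt = 2.7 - 0.5 = 2.2 V
Step 2: gm = mu * Cox * (W/L) * Vov
Step 3: gm = 356 * 3.880e-07 * 16.6 * 2.2 = 5.04e-03 S

5.04e-03


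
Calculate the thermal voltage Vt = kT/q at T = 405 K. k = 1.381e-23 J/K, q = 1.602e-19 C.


Step 1: kT = 1.381e-23 * 405 = 5.59305e-21 J
Step 2: Vt = kT/q = 5.59305e-21 / 1.602e-19
Step 3: Vt = 0.03491 V

0.03491


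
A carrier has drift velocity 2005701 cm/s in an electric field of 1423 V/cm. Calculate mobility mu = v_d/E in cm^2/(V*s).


Step 1: mu = v_d / E
Step 2: mu = 2005701 / 1423
Step 3: mu = 1409.49 cm^2/(V*s)

1409.49


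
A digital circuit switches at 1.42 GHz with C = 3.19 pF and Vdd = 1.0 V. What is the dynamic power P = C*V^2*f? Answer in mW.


Step 1: V^2 = 1.0^2 = 1.0 V^2
Step 2: P = C*V^2*f = 3.19e-12 F * 1.0 * 1.42e9 Hz
Step 3: P = 4.5298e-03 W
Step 4: P = 4.53 mW

4.53


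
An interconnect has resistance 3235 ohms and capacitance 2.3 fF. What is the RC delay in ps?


Step 1: tau = R * C
Step 2: tau = 3235 * 2.3 fF = 3235 * 2.3e-15 F
Step 3: tau = 7.4405e-12 s = 7.4405 ps

7.4405


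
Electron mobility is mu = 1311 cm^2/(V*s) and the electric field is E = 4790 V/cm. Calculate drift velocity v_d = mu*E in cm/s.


Step 1: v_d = mu * E
Step 2: v_d = 1311 * 4790 = 6279690
Step 3: v_d = 6.28e+06 cm/s

6.28e+06


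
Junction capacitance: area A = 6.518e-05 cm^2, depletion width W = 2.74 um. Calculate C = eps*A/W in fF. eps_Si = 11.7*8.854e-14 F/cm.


Step 1: eps_Si = 11.7 * 8.854e-14 = 1.035918e-12 F/cm
Step 2: W in cm = 2.74 * 1e-4 = 2.74e-04 cm
Step 3: C = 1.035918e-12 * 6.518e-05 / 2.74e-04 = 2.464275e-13 F
Step 4: C = 246.43 fF

246.43


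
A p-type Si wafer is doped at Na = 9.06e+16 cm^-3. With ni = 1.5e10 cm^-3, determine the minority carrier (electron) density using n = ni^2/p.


Step 1: Majority hole concentration p ≈ Na = 9.06e+16 cm^-3
Step 2: n = ni^2 / Na = (1.5e10)^2 / 9.06e+16
Step 3: n = 2.48e+03 cm^-3

2.48e+03


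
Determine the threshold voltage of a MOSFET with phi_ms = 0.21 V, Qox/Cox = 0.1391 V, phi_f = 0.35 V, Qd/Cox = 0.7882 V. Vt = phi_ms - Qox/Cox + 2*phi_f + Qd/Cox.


Step 1: Vt = phi_ms - Qox/Cox + 2*phi_f + Qd/Cox
Step 2: Vt = 0.21 - 0.1391 + 2*0.35 + 0.7882
Step 3: Vt = 0.21 - 0.1391 + 0.7 + 0.7882
Step 4: Vt = 1.5591 V

1.5591


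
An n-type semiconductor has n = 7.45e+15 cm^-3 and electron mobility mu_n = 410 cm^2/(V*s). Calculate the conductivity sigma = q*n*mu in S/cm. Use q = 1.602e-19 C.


Step 1: sigma = q * n * mu
Step 2: sigma = 1.602e-19 * 7.45e+15 * 410
Step 3: sigma = 4.893e-01 S/cm

4.893e-01


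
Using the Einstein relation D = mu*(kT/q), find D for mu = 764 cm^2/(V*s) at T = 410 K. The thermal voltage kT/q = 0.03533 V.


Step 1: D = mu * (kT/q)
Step 2: D = 764 * 0.03533
Step 3: D = 26.99 cm^2/s

26.99


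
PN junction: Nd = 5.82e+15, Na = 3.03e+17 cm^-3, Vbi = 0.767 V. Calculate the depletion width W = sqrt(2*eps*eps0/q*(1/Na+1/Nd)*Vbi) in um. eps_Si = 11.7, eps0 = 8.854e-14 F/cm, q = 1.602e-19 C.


Step 1: 1/Na + 1/Nd = 1/3.03e+17 + 1/5.82e+15 = 1.75122e-16
Step 2: 2*eps*eps0/q = 2*11.7*8.854e-14/1.602e-19 = 1.293281e+07
Step 3: W^2 = 1.293281e+07 * 1.75122e-16 * 0.767 = 1.73712e-09
Step 4: W = sqrt(1.73712e-09) = 4.168e-05 cm = 0.4168 um

0.4168


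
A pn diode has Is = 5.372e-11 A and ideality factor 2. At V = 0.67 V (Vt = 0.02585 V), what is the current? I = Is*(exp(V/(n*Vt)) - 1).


Step 1: V/(n*Vt) = 0.67/(2*0.02585) = 12.9594
Step 2: exp(12.9594) = 4.2481e+05
Step 3: I = 5.372e-11 * (4.2481e+05 - 1) = 2.28e-05 A

2.28e-05


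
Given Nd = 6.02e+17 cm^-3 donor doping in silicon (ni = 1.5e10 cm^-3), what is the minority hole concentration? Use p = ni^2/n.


Step 1: Since Nd >> ni, n ≈ Nd = 6.02e+17 cm^-3
Step 2: p = ni^2 / n = (1.5e10)^2 / 6.02e+17
Step 3: p = 2.25e20 / 6.02e+17 = 3.74e+02 cm^-3

3.74e+02


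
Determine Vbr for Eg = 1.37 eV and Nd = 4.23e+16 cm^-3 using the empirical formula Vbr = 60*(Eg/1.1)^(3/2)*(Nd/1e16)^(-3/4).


Step 1: Eg/1.1 = 1.37/1.1 = 1.245455
Step 2: (Eg/1.1)^1.5 = 1.245455^1.5 = 1.389927
Step 3: (Nd/1e16)^(-0.75) = (4.23)^(-0.75) = 0.339035
Step 4: Vbr = 60 * 1.389927 * 0.339035 = 28.3 V

28.3


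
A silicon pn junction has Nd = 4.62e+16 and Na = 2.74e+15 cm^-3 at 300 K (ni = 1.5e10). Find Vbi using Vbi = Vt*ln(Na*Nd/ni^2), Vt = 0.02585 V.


Step 1: Compute Na*Nd/ni^2 = 2.74e+15 * 4.62e+16 / (1.5e10)^2 = 5.6261e+11
Step 2: ln(5.6261e+11) = 27.0559
Step 3: Vbi = 0.02585 * 27.0559 = 0.699 V

0.699


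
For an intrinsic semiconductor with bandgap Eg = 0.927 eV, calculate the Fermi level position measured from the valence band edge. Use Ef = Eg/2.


Step 1: For an intrinsic semiconductor, the Fermi level sits at midgap.
Step 2: Ef = Eg / 2 = 0.927 / 2 = 0.4635 eV

0.4635


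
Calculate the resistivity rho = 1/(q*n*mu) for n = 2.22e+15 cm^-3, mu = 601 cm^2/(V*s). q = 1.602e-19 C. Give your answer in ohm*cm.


Step 1: sigma = q * n * mu = 1.602e-19 * 2.22e+15 * 601 = 2.13742e-01 S/cm
Step 2: rho = 1 / sigma = 1 / 2.13742e-01 = 4.679 ohm*cm

4.679


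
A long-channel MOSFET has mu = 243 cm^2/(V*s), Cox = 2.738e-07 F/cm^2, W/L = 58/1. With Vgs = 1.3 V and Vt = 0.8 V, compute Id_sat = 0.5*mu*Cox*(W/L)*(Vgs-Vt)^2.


Step 1: Overdrive voltage Vov = Vgs - Vt = 1.3 - 0.8 = 0.5 V
Step 2: W/L = 58/1 = 58
Step 3: Id = 0.5 * 243 * 2.738e-07 * 58 * 0.5^2
Step 4: Id = 4.82e-04 A

4.82e-04


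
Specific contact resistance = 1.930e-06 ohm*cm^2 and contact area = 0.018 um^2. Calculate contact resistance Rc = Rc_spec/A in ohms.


Step 1: Convert area to cm^2: 0.018 um^2 = 1.8000e-10 cm^2
Step 2: Rc = Rc_spec / A = 1.930e-06 / 1.8000e-10
Step 3: Rc = 1.07e+04 ohms

1.07e+04


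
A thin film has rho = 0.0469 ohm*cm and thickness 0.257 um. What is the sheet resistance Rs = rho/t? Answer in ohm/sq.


Step 1: Convert thickness to cm: t = 0.257 um = 2.5700e-05 cm
Step 2: Rs = rho / t = 0.0469 / 2.5700e-05
Step 3: Rs = 1824.9 ohm/sq

1824.9


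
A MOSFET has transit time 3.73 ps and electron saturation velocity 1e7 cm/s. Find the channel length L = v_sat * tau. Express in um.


Step 1: tau in seconds = 3.73 ps * 1e-12 = 3.7300e-12 s
Step 2: L = v_sat * tau = 1e7 * 3.7300e-12 = 3.7300e-05 cm
Step 3: L in um = 3.7300e-05 * 1e4 = 0.373 um

0.373


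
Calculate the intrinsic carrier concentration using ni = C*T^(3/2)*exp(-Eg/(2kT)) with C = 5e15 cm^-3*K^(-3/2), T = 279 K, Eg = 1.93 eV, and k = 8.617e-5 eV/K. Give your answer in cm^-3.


Step 1: Compute kT = 8.617e-5 * 279 = 0.02404143 eV
Step 2: Exponent = -Eg/(2kT) = -1.93/(2*0.02404143) = -40.13904
Step 3: T^(3/2) = 279^1.5 = 4660.22
Step 4: ni = 5e15 * 4660.22 * exp(-40.13904) = 8.61e+01 cm^-3

8.61e+01


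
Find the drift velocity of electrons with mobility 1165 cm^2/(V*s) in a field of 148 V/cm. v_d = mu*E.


Step 1: v_d = mu * E
Step 2: v_d = 1165 * 148 = 172420
Step 3: v_d = 1.72e+05 cm/s

1.72e+05


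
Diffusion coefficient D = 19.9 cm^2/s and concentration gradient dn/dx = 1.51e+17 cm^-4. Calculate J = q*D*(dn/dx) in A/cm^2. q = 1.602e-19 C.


Step 1: J = q * D * (dn/dx)
Step 2: J = 1.602e-19 * 19.9 * 1.51e+17
Step 3: J = 4.81e-01 A/cm^2

4.81e-01


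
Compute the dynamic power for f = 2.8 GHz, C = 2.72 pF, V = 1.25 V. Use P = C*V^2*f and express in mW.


Step 1: V^2 = 1.25^2 = 1.5625 V^2
Step 2: P = C*V^2*f = 2.72e-12 F * 1.5625 * 2.8e9 Hz
Step 3: P = 1.19e-02 W
Step 4: P = 11.9 mW

11.9


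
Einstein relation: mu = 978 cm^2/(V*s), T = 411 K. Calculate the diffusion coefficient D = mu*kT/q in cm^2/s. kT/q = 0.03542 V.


Step 1: D = mu * (kT/q)
Step 2: D = 978 * 0.03542
Step 3: D = 34.64 cm^2/s

34.64


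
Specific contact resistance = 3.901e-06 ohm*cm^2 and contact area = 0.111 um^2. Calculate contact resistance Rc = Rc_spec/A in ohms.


Step 1: Convert area to cm^2: 0.111 um^2 = 1.1100e-09 cm^2
Step 2: Rc = Rc_spec / A = 3.901e-06 / 1.1100e-09
Step 3: Rc = 3.51e+03 ohms

3.51e+03


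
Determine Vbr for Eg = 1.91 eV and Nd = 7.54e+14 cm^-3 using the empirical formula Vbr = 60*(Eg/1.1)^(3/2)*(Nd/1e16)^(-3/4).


Step 1: Eg/1.1 = 1.91/1.1 = 1.736364
Step 2: (Eg/1.1)^1.5 = 1.736364^1.5 = 2.288027
Step 3: (Nd/1e16)^(-0.75) = (0.0754)^(-0.75) = 6.949787
Step 4: Vbr = 60 * 2.288027 * 6.949787 = 954.1 V

954.1


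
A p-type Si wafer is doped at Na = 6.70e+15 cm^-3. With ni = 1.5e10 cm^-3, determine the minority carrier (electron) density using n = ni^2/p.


Step 1: Majority hole concentration p ≈ Na = 6.70e+15 cm^-3
Step 2: n = ni^2 / Na = (1.5e10)^2 / 6.70e+15
Step 3: n = 3.36e+04 cm^-3

3.36e+04


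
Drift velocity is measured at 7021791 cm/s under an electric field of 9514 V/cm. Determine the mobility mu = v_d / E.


Step 1: mu = v_d / E
Step 2: mu = 7021791 / 9514
Step 3: mu = 738.05 cm^2/(V*s)

738.05


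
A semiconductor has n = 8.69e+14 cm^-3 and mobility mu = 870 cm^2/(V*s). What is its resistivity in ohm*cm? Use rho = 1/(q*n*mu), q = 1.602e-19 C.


Step 1: sigma = q * n * mu = 1.602e-19 * 8.69e+14 * 870 = 1.21116e-01 S/cm
Step 2: rho = 1 / sigma = 1 / 1.21116e-01 = 8.257 ohm*cm

8.257


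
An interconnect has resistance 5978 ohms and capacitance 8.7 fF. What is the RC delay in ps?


Step 1: tau = R * C
Step 2: tau = 5978 * 8.7 fF = 5978 * 8.7e-15 F
Step 3: tau = 5.20086e-11 s = 52.0086 ps

52.0086


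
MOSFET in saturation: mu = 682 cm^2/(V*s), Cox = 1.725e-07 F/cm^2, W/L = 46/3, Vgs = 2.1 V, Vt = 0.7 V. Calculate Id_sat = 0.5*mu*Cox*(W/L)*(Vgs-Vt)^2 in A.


Step 1: Overdrive voltage Vov = Vgs - Vt = 2.1 - 0.7 = 1.4 V
Step 2: W/L = 46/3 = 15.3333
Step 3: Id = 0.5 * 682 * 1.725e-07 * 15.3333 * 1.4^2
Step 4: Id = 1.77e-03 A

1.77e-03


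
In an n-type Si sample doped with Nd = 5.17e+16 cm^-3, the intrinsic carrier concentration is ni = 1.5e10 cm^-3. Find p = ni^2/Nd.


Step 1: Since Nd >> ni, n ≈ Nd = 5.17e+16 cm^-3
Step 2: p = ni^2 / n = (1.5e10)^2 / 5.17e+16
Step 3: p = 2.25e20 / 5.17e+16 = 4.35e+03 cm^-3

4.35e+03


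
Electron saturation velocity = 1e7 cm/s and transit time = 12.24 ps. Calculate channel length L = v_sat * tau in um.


Step 1: tau in seconds = 12.24 ps * 1e-12 = 1.2240e-11 s
Step 2: L = v_sat * tau = 1e7 * 1.2240e-11 = 1.2240e-04 cm
Step 3: L in um = 1.2240e-04 * 1e4 = 1.224 um

1.224


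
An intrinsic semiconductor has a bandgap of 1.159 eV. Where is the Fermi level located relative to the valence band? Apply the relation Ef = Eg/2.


Step 1: For an intrinsic semiconductor, the Fermi level sits at midgap.
Step 2: Ef = Eg / 2 = 1.159 / 2 = 0.5795 eV

0.5795


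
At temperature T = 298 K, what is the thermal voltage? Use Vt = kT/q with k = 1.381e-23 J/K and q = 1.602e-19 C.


Step 1: kT = 1.381e-23 * 298 = 4.11538e-21 J
Step 2: Vt = kT/q = 4.11538e-21 / 1.602e-19
Step 3: Vt = 0.02569 V

0.02569


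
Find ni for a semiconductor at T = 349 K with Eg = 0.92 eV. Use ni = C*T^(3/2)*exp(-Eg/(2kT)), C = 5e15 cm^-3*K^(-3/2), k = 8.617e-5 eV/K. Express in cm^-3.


Step 1: Compute kT = 8.617e-5 * 349 = 0.03007333 eV
Step 2: Exponent = -Eg/(2kT) = -0.92/(2*0.03007333) = -15.29594
Step 3: T^(3/2) = 349^1.5 = 6519.86
Step 4: ni = 5e15 * 6519.86 * exp(-15.29594) = 7.42e+12 cm^-3

7.42e+12


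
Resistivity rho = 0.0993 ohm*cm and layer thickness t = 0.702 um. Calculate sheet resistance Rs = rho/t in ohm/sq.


Step 1: Convert thickness to cm: t = 0.702 um = 7.0200e-05 cm
Step 2: Rs = rho / t = 0.0993 / 7.0200e-05
Step 3: Rs = 1414.5 ohm/sq

1414.5


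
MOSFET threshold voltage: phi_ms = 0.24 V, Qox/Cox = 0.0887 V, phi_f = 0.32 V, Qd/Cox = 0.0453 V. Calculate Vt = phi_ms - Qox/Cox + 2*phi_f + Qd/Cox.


Step 1: Vt = phi_ms - Qox/Cox + 2*phi_f + Qd/Cox
Step 2: Vt = 0.24 - 0.0887 + 2*0.32 + 0.0453
Step 3: Vt = 0.24 - 0.0887 + 0.64 + 0.0453
Step 4: Vt = 0.8366 V

0.8366


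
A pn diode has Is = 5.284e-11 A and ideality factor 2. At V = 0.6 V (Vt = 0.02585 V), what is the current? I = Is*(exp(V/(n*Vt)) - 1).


Step 1: V/(n*Vt) = 0.6/(2*0.02585) = 11.6054
Step 2: exp(11.6054) = 1.0969e+05
Step 3: I = 5.284e-11 * (1.0969e+05 - 1) = 5.80e-06 A

5.80e-06


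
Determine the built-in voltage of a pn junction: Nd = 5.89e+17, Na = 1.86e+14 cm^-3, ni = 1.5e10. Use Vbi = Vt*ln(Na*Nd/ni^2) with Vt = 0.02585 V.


Step 1: Compute Na*Nd/ni^2 = 1.86e+14 * 5.89e+17 / (1.5e10)^2 = 4.8691e+11
Step 2: ln(4.8691e+11) = 26.9113
Step 3: Vbi = 0.02585 * 26.9113 = 0.696 V

0.696


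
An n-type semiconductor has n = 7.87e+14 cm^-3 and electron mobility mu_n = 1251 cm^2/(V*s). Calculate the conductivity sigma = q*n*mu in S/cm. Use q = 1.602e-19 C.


Step 1: sigma = q * n * mu
Step 2: sigma = 1.602e-19 * 7.87e+14 * 1251
Step 3: sigma = 1.577e-01 S/cm

1.577e-01


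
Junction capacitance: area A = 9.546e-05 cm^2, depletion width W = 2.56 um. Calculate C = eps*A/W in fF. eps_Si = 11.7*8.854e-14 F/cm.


Step 1: eps_Si = 11.7 * 8.854e-14 = 1.035918e-12 F/cm
Step 2: W in cm = 2.56 * 1e-4 = 2.56e-04 cm
Step 3: C = 1.035918e-12 * 9.546e-05 / 2.56e-04 = 3.862841e-13 F
Step 4: C = 386.28 fF

386.28


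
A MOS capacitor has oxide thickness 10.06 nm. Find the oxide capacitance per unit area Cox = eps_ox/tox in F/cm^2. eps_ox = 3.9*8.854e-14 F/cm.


Step 1: eps_ox = 3.9 * 8.854e-14 = 3.45306e-13 F/cm
Step 2: tox in cm = 10.06 nm * 1e-7 = 1.0060e-06 cm
Step 3: Cox = 3.45306e-13 / 1.0060e-06 = 3.43e-07 F/cm^2

3.43e-07


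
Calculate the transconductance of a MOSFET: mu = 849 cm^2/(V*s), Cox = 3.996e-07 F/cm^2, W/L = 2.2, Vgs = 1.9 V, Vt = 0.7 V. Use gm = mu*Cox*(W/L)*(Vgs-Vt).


Step 1: Vov = Vgs - Vt = 1.9 - 0.7 = 1.2 V
Step 2: gm = mu * Cox * (W/L) * Vov
Step 3: gm = 849 * 3.996e-07 * 2.2 * 1.2 = 8.96e-04 S

8.96e-04


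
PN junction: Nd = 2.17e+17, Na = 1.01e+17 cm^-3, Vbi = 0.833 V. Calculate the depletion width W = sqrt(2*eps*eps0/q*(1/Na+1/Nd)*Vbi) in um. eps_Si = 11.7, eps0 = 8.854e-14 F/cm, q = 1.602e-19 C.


Step 1: 1/Na + 1/Nd = 1/1.01e+17 + 1/2.17e+17 = 1.45093e-17
Step 2: 2*eps*eps0/q = 2*11.7*8.854e-14/1.602e-19 = 1.293281e+07
Step 3: W^2 = 1.293281e+07 * 1.45093e-17 * 0.833 = 1.56309e-10
Step 4: W = sqrt(1.56309e-10) = 1.250e-05 cm = 0.125 um

0.125


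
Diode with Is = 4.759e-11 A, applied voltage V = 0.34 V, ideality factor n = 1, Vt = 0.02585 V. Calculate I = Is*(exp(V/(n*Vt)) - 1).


Step 1: V/(n*Vt) = 0.34/(1*0.02585) = 13.1528
Step 2: exp(13.1528) = 5.1545e+05
Step 3: I = 4.759e-11 * (5.1545e+05 - 1) = 2.45e-05 A

2.45e-05


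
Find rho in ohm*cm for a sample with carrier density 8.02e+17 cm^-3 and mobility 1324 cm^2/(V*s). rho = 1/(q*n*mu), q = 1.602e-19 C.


Step 1: sigma = q * n * mu = 1.602e-19 * 8.02e+17 * 1324 = 1.70108e+02 S/cm
Step 2: rho = 1 / sigma = 1 / 1.70108e+02 = 0.005879 ohm*cm

0.005879


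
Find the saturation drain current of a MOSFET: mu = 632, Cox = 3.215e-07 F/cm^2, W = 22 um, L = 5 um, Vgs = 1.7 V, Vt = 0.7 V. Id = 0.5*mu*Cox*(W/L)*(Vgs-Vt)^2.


Step 1: Overdrive voltage Vov = Vgs - Vt = 1.7 - 0.7 = 1.0 V
Step 2: W/L = 22/5 = 4.4
Step 3: Id = 0.5 * 632 * 3.215e-07 * 4.4 * 1.0^2
Step 4: Id = 4.47e-04 A

4.47e-04


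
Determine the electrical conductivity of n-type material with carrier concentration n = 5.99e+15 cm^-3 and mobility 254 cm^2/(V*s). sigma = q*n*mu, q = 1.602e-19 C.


Step 1: sigma = q * n * mu
Step 2: sigma = 1.602e-19 * 5.99e+15 * 254
Step 3: sigma = 2.437e-01 S/cm

2.437e-01


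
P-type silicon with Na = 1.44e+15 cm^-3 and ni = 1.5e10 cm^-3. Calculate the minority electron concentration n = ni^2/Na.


Step 1: Majority hole concentration p ≈ Na = 1.44e+15 cm^-3
Step 2: n = ni^2 / Na = (1.5e10)^2 / 1.44e+15
Step 3: n = 1.56e+05 cm^-3

1.56e+05


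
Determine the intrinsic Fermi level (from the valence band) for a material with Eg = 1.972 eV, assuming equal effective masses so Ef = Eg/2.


Step 1: For an intrinsic semiconductor, the Fermi level sits at midgap.
Step 2: Ef = Eg / 2 = 1.972 / 2 = 0.986 eV

0.986


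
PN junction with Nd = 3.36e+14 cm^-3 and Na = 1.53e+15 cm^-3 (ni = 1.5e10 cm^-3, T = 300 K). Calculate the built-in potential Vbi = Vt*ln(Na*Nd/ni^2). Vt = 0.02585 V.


Step 1: Compute Na*Nd/ni^2 = 1.53e+15 * 3.36e+14 / (1.5e10)^2 = 2.2848e+09
Step 2: ln(2.2848e+09) = 21.5495
Step 3: Vbi = 0.02585 * 21.5495 = 0.557 V

0.557


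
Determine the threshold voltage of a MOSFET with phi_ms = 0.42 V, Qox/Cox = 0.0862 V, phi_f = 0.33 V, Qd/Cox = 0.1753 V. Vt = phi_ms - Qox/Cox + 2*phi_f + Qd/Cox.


Step 1: Vt = phi_ms - Qox/Cox + 2*phi_f + Qd/Cox
Step 2: Vt = 0.42 - 0.0862 + 2*0.33 + 0.1753
Step 3: Vt = 0.42 - 0.0862 + 0.66 + 0.1753
Step 4: Vt = 1.1691 V

1.1691


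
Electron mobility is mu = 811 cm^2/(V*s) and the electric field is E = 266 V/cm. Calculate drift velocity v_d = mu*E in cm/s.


Step 1: v_d = mu * E
Step 2: v_d = 811 * 266 = 215726
Step 3: v_d = 2.16e+05 cm/s

2.16e+05


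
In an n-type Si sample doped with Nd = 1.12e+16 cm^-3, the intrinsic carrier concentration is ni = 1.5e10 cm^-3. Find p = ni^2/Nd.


Step 1: Since Nd >> ni, n ≈ Nd = 1.12e+16 cm^-3
Step 2: p = ni^2 / n = (1.5e10)^2 / 1.12e+16
Step 3: p = 2.25e20 / 1.12e+16 = 2.01e+04 cm^-3

2.01e+04


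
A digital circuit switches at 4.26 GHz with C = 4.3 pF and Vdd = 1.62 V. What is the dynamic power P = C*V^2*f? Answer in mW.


Step 1: V^2 = 1.62^2 = 2.6244 V^2
Step 2: P = C*V^2*f = 4.3e-12 F * 2.6244 * 4.26e9 Hz
Step 3: P = 4.80737592e-02 W
Step 4: P = 48.074 mW

48.074


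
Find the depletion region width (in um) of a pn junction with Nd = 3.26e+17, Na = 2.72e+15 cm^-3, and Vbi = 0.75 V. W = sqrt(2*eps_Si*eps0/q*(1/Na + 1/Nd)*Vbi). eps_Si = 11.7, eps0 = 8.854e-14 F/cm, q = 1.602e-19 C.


Step 1: 1/Na + 1/Nd = 1/2.72e+15 + 1/3.26e+17 = 3.70715e-16
Step 2: 2*eps*eps0/q = 2*11.7*8.854e-14/1.602e-19 = 1.293281e+07
Step 3: W^2 = 1.293281e+07 * 3.70715e-16 * 0.75 = 3.59579e-09
Step 4: W = sqrt(3.59579e-09) = 5.996e-05 cm = 0.5996 um

0.5996


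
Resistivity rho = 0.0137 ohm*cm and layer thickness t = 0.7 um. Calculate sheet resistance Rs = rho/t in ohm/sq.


Step 1: Convert thickness to cm: t = 0.7 um = 7.0000e-05 cm
Step 2: Rs = rho / t = 0.0137 / 7.0000e-05
Step 3: Rs = 195.7 ohm/sq

195.7


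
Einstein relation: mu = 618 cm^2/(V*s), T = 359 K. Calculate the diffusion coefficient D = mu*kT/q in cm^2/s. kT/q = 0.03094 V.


Step 1: D = mu * (kT/q)
Step 2: D = 618 * 0.03094
Step 3: D = 19.12 cm^2/s

19.12


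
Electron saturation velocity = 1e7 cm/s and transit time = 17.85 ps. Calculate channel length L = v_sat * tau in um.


Step 1: tau in seconds = 17.85 ps * 1e-12 = 1.7850e-11 s
Step 2: L = v_sat * tau = 1e7 * 1.7850e-11 = 1.7850e-04 cm
Step 3: L in um = 1.7850e-04 * 1e4 = 1.785 um

1.785


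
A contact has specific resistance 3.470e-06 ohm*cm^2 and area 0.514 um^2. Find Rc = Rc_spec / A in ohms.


Step 1: Convert area to cm^2: 0.514 um^2 = 5.1400e-09 cm^2
Step 2: Rc = Rc_spec / A = 3.470e-06 / 5.1400e-09
Step 3: Rc = 6.75e+02 ohms

6.75e+02


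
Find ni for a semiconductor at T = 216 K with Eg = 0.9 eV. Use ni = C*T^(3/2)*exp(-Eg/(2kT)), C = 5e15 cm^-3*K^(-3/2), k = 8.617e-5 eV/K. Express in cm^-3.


Step 1: Compute kT = 8.617e-5 * 216 = 0.01861272 eV
Step 2: Exponent = -Eg/(2kT) = -0.9/(2*0.01861272) = -24.17701
Step 3: T^(3/2) = 216^1.5 = 3174.54
Step 4: ni = 5e15 * 3174.54 * exp(-24.17701) = 5.02e+08 cm^-3

5.02e+08


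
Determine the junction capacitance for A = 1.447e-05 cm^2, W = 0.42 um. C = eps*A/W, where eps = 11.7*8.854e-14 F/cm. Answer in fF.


Step 1: eps_Si = 11.7 * 8.854e-14 = 1.035918e-12 F/cm
Step 2: W in cm = 0.42 * 1e-4 = 4.20e-05 cm
Step 3: C = 1.035918e-12 * 1.447e-05 / 4.20e-05 = 3.568984e-13 F
Step 4: C = 356.9 fF

356.9


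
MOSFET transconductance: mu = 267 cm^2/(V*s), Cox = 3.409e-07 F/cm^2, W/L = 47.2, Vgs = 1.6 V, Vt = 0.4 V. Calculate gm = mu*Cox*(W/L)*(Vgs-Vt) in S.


Step 1: Vov = Vgs - Vt = 1.6 - 0.4 = 1.2 V
Step 2: gm = mu * Cox * (W/L) * Vov
Step 3: gm = 267 * 3.409e-07 * 47.2 * 1.2 = 5.16e-03 S

5.16e-03


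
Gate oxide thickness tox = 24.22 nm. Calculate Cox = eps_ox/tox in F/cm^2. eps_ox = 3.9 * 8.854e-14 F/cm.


Step 1: eps_ox = 3.9 * 8.854e-14 = 3.45306e-13 F/cm
Step 2: tox in cm = 24.22 nm * 1e-7 = 2.4220e-06 cm
Step 3: Cox = 3.45306e-13 / 2.4220e-06 = 1.43e-07 F/cm^2

1.43e-07


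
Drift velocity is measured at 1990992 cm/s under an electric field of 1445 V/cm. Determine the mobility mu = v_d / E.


Step 1: mu = v_d / E
Step 2: mu = 1990992 / 1445
Step 3: mu = 1377.85 cm^2/(V*s)

1377.85


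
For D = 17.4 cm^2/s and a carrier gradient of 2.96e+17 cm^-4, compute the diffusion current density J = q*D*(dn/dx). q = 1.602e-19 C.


Step 1: J = q * D * (dn/dx)
Step 2: J = 1.602e-19 * 17.4 * 2.96e+17
Step 3: J = 8.25e-01 A/cm^2

8.25e-01
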